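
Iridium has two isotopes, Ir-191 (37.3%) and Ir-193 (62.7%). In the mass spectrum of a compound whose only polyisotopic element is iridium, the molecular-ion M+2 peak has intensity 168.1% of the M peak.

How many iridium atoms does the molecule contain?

1

With n Ir atoms, P(M+2)/P(M) = C(n,1)·p^(n−1)q / p^n = n·q/p = n · 0.627/0.373.
n = 1.681 × 0.373/0.627 = 1.00 ≈ 1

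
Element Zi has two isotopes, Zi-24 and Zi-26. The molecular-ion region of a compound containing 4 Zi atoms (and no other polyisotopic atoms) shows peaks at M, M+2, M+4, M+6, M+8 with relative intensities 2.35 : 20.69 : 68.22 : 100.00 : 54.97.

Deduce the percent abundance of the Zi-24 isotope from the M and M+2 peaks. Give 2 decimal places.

31.24%

If p is the fraction of Zi that is Zi-24, then I(M+2)/I(M) = [C(4,1)·p^3·(1−p)] / p^4 = 4·(1−p)/p = 20.69/2.35 = 8.8043
(1−p)/p = 8.8043/4 = 2.2011  ⇒  p = 1/(1 + 2.2011) = 0.3124
Zi-24: 31.24%, Zi-26: 68.76%.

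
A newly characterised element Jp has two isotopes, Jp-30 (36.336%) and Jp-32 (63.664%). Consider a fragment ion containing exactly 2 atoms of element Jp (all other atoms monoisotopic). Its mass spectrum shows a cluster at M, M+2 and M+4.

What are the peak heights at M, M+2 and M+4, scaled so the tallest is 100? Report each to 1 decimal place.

Expanding (0.36336 + 0.63664)^2:
P(M) = 0.36336^2 = 0.132030
P(M+2) = 2 × 0.36336^1 × 0.63664^1 = 0.462659
P(M+4) = 0.63664^2 = 0.405310
The M+2 peak is largest (0.462659); scaling to 100 gives 28.5 : 100.0 : 87.6.

28.5 : 100.0 : 87.6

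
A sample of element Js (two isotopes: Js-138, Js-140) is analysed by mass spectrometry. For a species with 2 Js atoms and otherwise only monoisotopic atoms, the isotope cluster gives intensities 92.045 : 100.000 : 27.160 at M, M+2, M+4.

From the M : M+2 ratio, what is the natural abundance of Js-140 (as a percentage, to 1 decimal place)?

35.2%

Write p for the Js-138 fraction. I(M+2)/I(M) = [C(2,1)·p^1·(1−p)] / p^2 = 2·(1−p)/p = 100.000/92.045 = 1.0864
(1−p)/p = 1.0864/2 = 0.5432  ⇒  p = 1/(1 + 0.5432) = 0.6480
Js-138: 64.8%, Js-140: 35.2%.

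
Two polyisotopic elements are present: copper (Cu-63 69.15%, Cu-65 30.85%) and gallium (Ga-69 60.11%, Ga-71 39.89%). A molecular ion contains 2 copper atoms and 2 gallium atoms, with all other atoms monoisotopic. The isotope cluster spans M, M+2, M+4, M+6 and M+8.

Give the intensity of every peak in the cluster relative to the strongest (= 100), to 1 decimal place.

45.1 : 100.0 : 82.2 : 29.6 : 3.9

Copper pattern (n=2): 0.47817225 : 0.4266555 : 0.09517225
Gallium pattern (n=2): 0.36132121 : 0.47955758 : 0.15912121
Convolve the two distributions (both contribute in 2-u steps):
  M: 0.47817225×0.36132121 = 0.172774
  M+2: 0.47817225×0.47955758 + 0.4266555×0.36132121 = 0.383471
  M+4: 0.47817225×0.15912121 + 0.4266555×0.47955758 + 0.09517225×0.36132121 = 0.315081
  M+6: 0.4266555×0.15912121 + 0.09517225×0.47955758 = 0.113531
  M+8: 0.09517225×0.15912121 = 0.015144
Scale to base peak (0.383471) = 100: 45.1 : 100.0 : 82.2 : 29.6 : 3.9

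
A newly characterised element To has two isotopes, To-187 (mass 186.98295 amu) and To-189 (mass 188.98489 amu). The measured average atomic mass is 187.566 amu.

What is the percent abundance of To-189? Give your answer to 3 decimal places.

29.124%

With x = fraction of To-187 (so To-189 is 1 − x):
186.98295·x + 188.98489·(1 − x) = 187.566
(186.98295 − 188.98489)·x = 187.566 − 188.98489
x = -1.41889 / -2.00194 = 0.70876 → 70.876% To-187, 29.124% To-189.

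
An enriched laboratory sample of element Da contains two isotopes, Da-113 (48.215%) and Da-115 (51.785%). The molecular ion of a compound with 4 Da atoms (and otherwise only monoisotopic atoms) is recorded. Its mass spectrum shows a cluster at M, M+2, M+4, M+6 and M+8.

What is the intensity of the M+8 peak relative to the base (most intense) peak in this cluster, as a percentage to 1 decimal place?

Term probabilities: M 0.0540, M+2 0.2322, M+4 0.3740, M+6 0.2678, M+8 0.0719. Base peak = M+4.
P(M+4) = C(4,2) × 0.48215^2 × 0.51785^2 = 6 × 0.23246862 × 0.26816862 = 0.374045 (base)
P(M+8) = C(4,4) × 0.48215^0 × 0.51785^4 = 1 × 1.0000 × 0.07191441 = 0.071914
Relative intensity = 0.071914 / 0.374045 × 100 = 19.2

19.2%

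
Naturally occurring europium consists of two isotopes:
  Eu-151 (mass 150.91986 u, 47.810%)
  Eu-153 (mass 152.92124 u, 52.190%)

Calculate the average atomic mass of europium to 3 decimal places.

The abundance-weighted mean is 0.47810 × 150.91986 + 0.52190 × 152.92124
= 72.154785 + 79.809595 = 151.964380 u

151.964 u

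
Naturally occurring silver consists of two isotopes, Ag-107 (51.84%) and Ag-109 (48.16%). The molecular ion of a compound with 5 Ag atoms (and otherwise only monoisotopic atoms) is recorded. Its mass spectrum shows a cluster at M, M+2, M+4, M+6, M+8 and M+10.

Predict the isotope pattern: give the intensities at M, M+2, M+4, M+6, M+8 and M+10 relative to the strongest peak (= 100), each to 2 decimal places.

Each Ag atom is independently Ag-107 (p = 0.5184) or Ag-109 (q = 0.4816); the cluster is the binomial expansion (p + q)^5.
P(M) = 0.5184^5 = 0.037439
P(M+2) = 5 × 0.5184^4 × 0.4816^1 = 0.173907
P(M+4) = 10 × 0.5184^3 × 0.4816^2 = 0.323123
P(M+6) = 10 × 0.5184^2 × 0.4816^3 = 0.300185
P(M+8) = 5 × 0.5184^1 × 0.4816^4 = 0.139438
P(M+10) = 0.4816^5 = 0.025908
The M+4 peak is largest (0.323123); scaling to 100 gives 11.59 : 53.82 : 100.00 : 92.90 : 43.15 : 8.02.

11.59 : 53.82 : 100.00 : 92.90 : 43.15 : 8.02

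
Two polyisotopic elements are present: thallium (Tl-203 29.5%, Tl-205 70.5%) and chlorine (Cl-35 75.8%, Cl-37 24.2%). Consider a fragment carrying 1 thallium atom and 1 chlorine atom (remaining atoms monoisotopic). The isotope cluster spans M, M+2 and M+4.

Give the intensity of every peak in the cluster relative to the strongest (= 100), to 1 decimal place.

36.9 : 100.0 : 28.2

Thallium pattern (n=1): 0.2950 : 0.7050
Chlorine pattern (n=1): 0.7580 : 0.2420
Convolve the two distributions (both contribute in 2-u steps):
  M: 0.2950×0.7580 = 0.223610
  M+2: 0.2950×0.2420 + 0.7050×0.7580 = 0.605780
  M+4: 0.7050×0.2420 = 0.170610
Scale to base peak (0.605780) = 100: 36.9 : 100.0 : 28.2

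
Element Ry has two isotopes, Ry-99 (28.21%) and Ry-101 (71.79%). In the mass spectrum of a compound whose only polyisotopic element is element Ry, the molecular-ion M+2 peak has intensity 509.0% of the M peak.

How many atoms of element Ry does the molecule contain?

2

For n independent Ry atoms, I(M+2)/I(M) = n · (abundance Ry-101) / (abundance Ry-99) = n · 0.7179/0.2821.
n = 5.090 × 0.2821/0.7179 = 2.00 ≈ 2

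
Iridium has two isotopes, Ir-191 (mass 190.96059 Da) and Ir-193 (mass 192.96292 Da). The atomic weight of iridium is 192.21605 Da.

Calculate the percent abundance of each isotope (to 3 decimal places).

Writing the weighted mean with unknown fraction x of Ir-191:
190.96059·x + 192.96292·(1 − x) = 192.21605
(190.96059 − 192.96292)·x = 192.21605 − 192.96292
x = -0.74687 / -2.00233 = 0.37300 → 37.300% Ir-191, 62.700% Ir-193.

Ir-191: 37.300%, Ir-193: 62.700%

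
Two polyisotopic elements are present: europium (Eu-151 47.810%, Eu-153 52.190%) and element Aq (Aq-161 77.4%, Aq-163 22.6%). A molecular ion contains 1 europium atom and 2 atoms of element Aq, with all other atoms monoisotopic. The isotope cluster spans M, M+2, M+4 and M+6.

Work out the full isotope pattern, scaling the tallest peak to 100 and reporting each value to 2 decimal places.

Europium pattern (n=1): 0.4781 : 0.5219
Element Aq pattern (n=2): 0.599076 : 0.349848 : 0.051076
Convolve the two distributions (both contribute in 2-u steps):
  M: 0.4781×0.599076 = 0.286418
  M+2: 0.4781×0.349848 + 0.5219×0.599076 = 0.479920
  M+4: 0.4781×0.051076 + 0.5219×0.349848 = 0.207005
  M+6: 0.5219×0.051076 = 0.026657
Scale to base peak (0.479920) = 100: 59.68 : 100.00 : 43.13 : 5.55

59.68 : 100.00 : 43.13 : 5.55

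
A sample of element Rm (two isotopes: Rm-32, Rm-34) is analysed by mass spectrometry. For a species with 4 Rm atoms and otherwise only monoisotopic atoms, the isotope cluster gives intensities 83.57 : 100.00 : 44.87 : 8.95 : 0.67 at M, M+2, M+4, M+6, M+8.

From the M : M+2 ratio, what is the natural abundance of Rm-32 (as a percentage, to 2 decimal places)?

If p is the fraction of Rm that is Rm-32, then I(M+2)/I(M) = [C(4,1)·p^3·(1−p)] / p^4 = 4·(1−p)/p = 100.00/83.57 = 1.1966
(1−p)/p = 1.1966/4 = 0.2992  ⇒  p = 1/(1 + 0.2992) = 0.7697
Rm-32: 76.97%, Rm-34: 23.03%.

76.97%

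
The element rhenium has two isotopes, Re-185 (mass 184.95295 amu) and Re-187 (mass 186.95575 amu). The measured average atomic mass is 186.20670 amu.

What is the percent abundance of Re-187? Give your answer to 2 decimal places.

Writing the weighted mean with unknown fraction x of Re-185:
184.95295·x + 186.95575·(1 − x) = 186.20670
(184.95295 − 186.95575)·x = 186.20670 − 186.95575
x = -0.74905 / -2.00280 = 0.37400 → 37.40% Re-185, 62.60% Re-187.

62.60%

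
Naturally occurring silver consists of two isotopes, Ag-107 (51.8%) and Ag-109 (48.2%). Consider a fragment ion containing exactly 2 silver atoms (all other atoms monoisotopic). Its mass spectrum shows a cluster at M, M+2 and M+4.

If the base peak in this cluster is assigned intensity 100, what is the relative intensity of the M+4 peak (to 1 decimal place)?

46.5

(0.518 + 0.482)^2 gives M 0.2683, M+2 0.4994, M+4 0.2323; the largest is M+2.
P(M+2) = C(2,1) × 0.518^1 × 0.482^1 = 2 × 0.5180 × 0.4820 = 0.499352 (base)
P(M+4) = C(2,2) × 0.518^0 × 0.482^2 = 1 × 1.0000 × 0.232324 = 0.232324
Relative intensity = 0.232324 / 0.499352 × 100 = 46.5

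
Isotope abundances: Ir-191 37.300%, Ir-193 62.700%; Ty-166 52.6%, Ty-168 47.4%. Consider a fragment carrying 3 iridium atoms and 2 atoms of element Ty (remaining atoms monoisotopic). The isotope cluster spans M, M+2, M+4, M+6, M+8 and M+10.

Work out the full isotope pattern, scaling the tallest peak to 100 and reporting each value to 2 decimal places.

4.15 : 28.38 : 76.18 : 100.00 : 64.02 : 15.99

Iridium pattern (n=3): 0.05189512 : 0.26170165 : 0.43991135 : 0.24649188
Element Ty pattern (n=2): 0.276676 : 0.498648 : 0.224676
Convolve the two distributions (both contribute in 2-u steps):
  M: 0.05189512×0.276676 = 0.014358
  M+2: 0.05189512×0.498648 + 0.26170165×0.276676 = 0.098284
  M+4: 0.05189512×0.224676 + 0.26170165×0.498648 + 0.43991135×0.276676 = 0.263870
  M+6: 0.26170165×0.224676 + 0.43991135×0.498648 + 0.24649188×0.276676 = 0.346357
  M+8: 0.43991135×0.224676 + 0.24649188×0.498648 = 0.221750
  M+10: 0.24649188×0.224676 = 0.055381
Scale to base peak (0.346357) = 100: 4.15 : 28.38 : 76.18 : 100.00 : 64.02 : 15.99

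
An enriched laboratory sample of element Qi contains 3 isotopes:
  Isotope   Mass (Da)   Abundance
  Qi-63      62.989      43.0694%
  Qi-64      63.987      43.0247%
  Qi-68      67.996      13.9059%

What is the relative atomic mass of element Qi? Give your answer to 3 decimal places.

64.115 Da

The abundance-weighted mean is 0.430694 × 62.989 + 0.430247 × 63.987 + 0.139059 × 67.996
= 27.1290 + 27.5302 + 9.4555 = 64.1147 Da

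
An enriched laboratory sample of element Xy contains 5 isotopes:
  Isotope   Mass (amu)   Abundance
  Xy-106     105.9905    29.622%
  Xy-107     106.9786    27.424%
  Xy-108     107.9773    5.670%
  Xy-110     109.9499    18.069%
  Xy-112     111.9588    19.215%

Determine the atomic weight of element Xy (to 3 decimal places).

Ar = Σ fᵢ·mᵢ = 0.29622 × 105.9905 + 0.27424 × 106.9786 + 0.05670 × 107.9773 + 0.18069 × 109.9499 + 0.19215 × 111.9588
= 31.39651 + 29.33781 + 6.12231 + 19.86685 + 21.51288 = 108.23636 amu

108.236 amu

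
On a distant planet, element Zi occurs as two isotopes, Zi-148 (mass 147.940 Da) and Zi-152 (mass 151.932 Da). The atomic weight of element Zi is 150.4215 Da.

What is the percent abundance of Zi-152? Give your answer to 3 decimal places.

62.162%

Let x be the fractional abundance of Zi-148; then Zi-152 has abundance 1 − x.
147.940·x + 151.932·(1 − x) = 150.4215
(147.940 − 151.932)·x = 150.4215 − 151.932
x = -1.5105 / -3.992 = 0.37838 → 37.838% Zi-148, 62.162% Zi-152.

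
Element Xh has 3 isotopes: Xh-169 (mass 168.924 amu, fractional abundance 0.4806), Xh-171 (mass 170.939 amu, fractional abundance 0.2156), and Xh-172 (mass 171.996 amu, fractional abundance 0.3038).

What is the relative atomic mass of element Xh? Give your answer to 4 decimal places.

Weight each isotope mass by its fractional abundance: 0.4806 × 168.924 + 0.2156 × 170.939 + 0.3038 × 171.996
= 81.18487 + 36.85445 + 52.25238 = 170.29170 amu

170.2917 amu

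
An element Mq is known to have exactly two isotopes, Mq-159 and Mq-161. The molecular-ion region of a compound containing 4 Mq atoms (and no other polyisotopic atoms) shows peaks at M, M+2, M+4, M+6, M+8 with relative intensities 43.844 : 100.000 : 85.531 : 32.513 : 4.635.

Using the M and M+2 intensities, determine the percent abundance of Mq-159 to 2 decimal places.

63.69%

Let p = fractional abundance of Mq-159. I(M+2)/I(M) = [C(4,1)·p^3·(1−p)] / p^4 = 4·(1−p)/p = 100.000/43.844 = 2.2808
(1−p)/p = 2.2808/4 = 0.5702  ⇒  p = 1/(1 + 0.5702) = 0.6369
Mq-159: 63.69%, Mq-161: 36.31%.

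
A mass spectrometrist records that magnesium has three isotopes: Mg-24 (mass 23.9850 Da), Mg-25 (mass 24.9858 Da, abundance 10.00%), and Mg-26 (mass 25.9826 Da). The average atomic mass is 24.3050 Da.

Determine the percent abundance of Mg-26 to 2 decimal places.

Let x and y be the fractions of Mg-24 and Mg-26. Then x + y = 1 − 0.1000 = 0.9000 and 23.9850x + 25.9826y = 24.3050 − 0.1000×24.9858 = 21.80642.
Substituting: 23.9850x + 25.9826(0.9000 − x) = 21.80642
(23.9850 − 25.9826)x = -1.57792  ⇒  x = 0.78991, y = 0.11009
Mg-24: 78.99%, Mg-26: 11.01%.

11.01%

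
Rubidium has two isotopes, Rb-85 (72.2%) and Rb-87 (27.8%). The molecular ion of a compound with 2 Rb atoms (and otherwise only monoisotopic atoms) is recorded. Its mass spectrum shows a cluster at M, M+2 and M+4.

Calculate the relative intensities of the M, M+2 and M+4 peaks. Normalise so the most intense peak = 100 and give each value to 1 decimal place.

100.0 : 77.0 : 14.8

The 2 Rb atoms are independent, so intensities follow the terms of (0.722 + 0.278)^2.
P(M) = 0.722^2 = 0.521284
P(M+2) = 2 × 0.722^1 × 0.278^1 = 0.401432
P(M+4) = 0.278^2 = 0.077284
The M peak is largest (0.521284); scaling to 100 gives 100.0 : 77.0 : 14.8.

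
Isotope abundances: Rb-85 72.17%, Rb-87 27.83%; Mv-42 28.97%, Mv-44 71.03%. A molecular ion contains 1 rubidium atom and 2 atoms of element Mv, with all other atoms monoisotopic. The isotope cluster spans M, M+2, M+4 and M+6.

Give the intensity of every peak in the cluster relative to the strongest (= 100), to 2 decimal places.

Rubidium pattern (n=1): 0.7217 : 0.2783
Element Mv pattern (n=2): 0.08392609 : 0.41154782 : 0.50452609
Convolve the two distributions (both contribute in 2-u steps):
  M: 0.7217×0.08392609 = 0.060569
  M+2: 0.7217×0.41154782 + 0.2783×0.08392609 = 0.320371
  M+4: 0.7217×0.50452609 + 0.2783×0.41154782 = 0.478650
  M+6: 0.2783×0.50452609 = 0.140410
Scale to base peak (0.478650) = 100: 12.65 : 66.93 : 100.00 : 29.33

12.65 : 66.93 : 100.00 : 29.33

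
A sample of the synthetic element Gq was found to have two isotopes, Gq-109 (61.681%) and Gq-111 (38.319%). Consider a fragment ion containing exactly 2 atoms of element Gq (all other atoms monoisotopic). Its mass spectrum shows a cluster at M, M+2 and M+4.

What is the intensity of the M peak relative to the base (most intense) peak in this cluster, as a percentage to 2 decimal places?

80.48%

Binomial terms of (0.61681 + 0.38319)^2: M 0.3805, M+2 0.4727, M+4 0.1468 → M+2 is the base peak.
P(M+2) = C(2,1) × 0.61681^1 × 0.38319^1 = 2 × 0.61681 × 0.38319 = 0.472711 (base)
P(M) = C(2,0) × 0.61681^2 × 0.38319^0 = 1 × 0.38045458 × 1.0000 = 0.380455
Relative intensity = 0.380455 / 0.472711 × 100 = 80.48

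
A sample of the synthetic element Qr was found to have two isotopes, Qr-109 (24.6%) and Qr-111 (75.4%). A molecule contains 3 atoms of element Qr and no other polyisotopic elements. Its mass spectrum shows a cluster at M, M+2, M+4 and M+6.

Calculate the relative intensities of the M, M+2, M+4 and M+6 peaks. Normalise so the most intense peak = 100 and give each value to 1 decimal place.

3.5 : 31.9 : 97.9 : 100.0

Each Qr atom is independently Qr-109 (p = 0.246) or Qr-111 (q = 0.754); the cluster is the binomial expansion (p + q)^3.
P(M) = 0.246^3 = 0.014887
P(M+2) = 3 × 0.246^2 × 0.754^1 = 0.136887
P(M+4) = 3 × 0.246^1 × 0.754^2 = 0.419565
P(M+6) = 0.754^3 = 0.428661
The M+6 peak is largest (0.428661); scaling to 100 gives 3.5 : 31.9 : 97.9 : 100.0.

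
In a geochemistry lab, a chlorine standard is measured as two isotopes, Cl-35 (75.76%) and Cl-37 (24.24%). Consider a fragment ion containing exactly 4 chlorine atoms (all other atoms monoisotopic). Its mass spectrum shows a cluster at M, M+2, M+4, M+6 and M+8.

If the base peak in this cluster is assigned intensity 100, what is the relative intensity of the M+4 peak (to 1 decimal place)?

(0.7576 + 0.2424)^4 gives M 0.3294, M+2 0.4216, M+4 0.2023, M+6 0.0432, M+8 0.0035; the largest is M+2.
P(M+2) = C(4,1) × 0.7576^3 × 0.2424^1 = 4 × 0.4348304 × 0.2424 = 0.421612 (base)
P(M+4) = C(4,2) × 0.7576^2 × 0.2424^2 = 6 × 0.57395776 × 0.05875776 = 0.202347
Relative intensity = 0.202347 / 0.421612 × 100 = 48.0

48.0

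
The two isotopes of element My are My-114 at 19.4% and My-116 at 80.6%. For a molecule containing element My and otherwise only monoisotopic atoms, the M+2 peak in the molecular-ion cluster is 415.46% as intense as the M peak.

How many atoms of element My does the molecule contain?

For n independent My atoms, I(M+2)/I(M) = n · (abundance My-116) / (abundance My-114) = n · 0.806/0.194.
n = 4.1546 × 0.194/0.806 = 1.00 ≈ 1

1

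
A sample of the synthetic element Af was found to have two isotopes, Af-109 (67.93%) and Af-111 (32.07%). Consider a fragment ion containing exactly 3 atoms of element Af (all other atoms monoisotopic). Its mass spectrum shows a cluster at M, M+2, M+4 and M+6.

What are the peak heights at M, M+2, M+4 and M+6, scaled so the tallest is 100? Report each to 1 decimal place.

70.6 : 100.0 : 47.2 : 7.4

Expanding (0.6793 + 0.3207)^3:
P(M) = 0.6793^3 = 0.313462
P(M+2) = 3 × 0.6793^2 × 0.3207^1 = 0.443960
P(M+4) = 3 × 0.6793^1 × 0.3207^2 = 0.209595
P(M+6) = 0.3207^3 = 0.032984
The M+2 peak is largest (0.443960); scaling to 100 gives 70.6 : 100.0 : 47.2 : 7.4.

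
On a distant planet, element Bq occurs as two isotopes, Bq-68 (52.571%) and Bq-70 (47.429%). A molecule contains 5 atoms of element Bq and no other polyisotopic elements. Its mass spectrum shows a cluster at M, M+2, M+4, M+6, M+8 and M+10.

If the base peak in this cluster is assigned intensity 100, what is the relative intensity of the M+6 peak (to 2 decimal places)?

90.22

Term probabilities: M 0.0402, M+2 0.1811, M+4 0.3268, M+6 0.2949, M+8 0.1330, M+10 0.0240. Base peak = M+4.
P(M+4) = C(5,2) × 0.52571^3 × 0.47429^2 = 10 × 0.145291 × 0.224951 = 0.326834 (base)
P(M+6) = C(5,3) × 0.52571^2 × 0.47429^3 = 10 × 0.276371 × 0.10669201 = 0.294866
Relative intensity = 0.294866 / 0.326834 × 100 = 90.22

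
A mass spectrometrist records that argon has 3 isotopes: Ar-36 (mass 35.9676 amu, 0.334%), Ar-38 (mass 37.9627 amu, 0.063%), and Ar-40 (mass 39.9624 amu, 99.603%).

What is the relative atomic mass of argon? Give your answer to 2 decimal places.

The abundance-weighted mean is 0.00334 × 35.9676 + 0.00063 × 37.9627 + 0.99603 × 39.9624
= 0.12013 + 0.02392 + 39.80375 = 39.94780 amu

39.95 amu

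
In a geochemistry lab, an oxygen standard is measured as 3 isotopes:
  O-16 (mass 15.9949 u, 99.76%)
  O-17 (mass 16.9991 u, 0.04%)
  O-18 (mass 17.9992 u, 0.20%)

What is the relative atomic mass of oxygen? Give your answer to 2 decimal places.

Weight each isotope mass by its fractional abundance: 0.9976 × 15.9949 + 0.0004 × 16.9991 + 0.0020 × 17.9992
= 15.95651 + 0.00680 + 0.03600 = 15.99931 u

16.00 u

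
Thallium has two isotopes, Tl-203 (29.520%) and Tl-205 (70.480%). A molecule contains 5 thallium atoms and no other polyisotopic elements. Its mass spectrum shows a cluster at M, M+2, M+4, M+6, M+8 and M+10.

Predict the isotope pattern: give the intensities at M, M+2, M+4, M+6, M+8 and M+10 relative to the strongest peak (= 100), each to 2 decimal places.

Each Tl atom is independently Tl-203 (p = 0.29520) or Tl-205 (q = 0.70480); the cluster is the binomial expansion (p + q)^5.
P(M) = 0.29520^5 = 0.002242
P(M+2) = 5 × 0.29520^4 × 0.70480^1 = 0.026761
P(M+4) = 10 × 0.29520^3 × 0.70480^2 = 0.127785
P(M+6) = 10 × 0.29520^2 × 0.70480^3 = 0.305092
P(M+8) = 5 × 0.29520^1 × 0.70480^4 = 0.364208
P(M+10) = 0.70480^5 = 0.173912
The M+8 peak is largest (0.364208); scaling to 100 gives 0.62 : 7.35 : 35.09 : 83.77 : 100.00 : 47.75.

0.62 : 7.35 : 35.09 : 83.77 : 100.00 : 47.75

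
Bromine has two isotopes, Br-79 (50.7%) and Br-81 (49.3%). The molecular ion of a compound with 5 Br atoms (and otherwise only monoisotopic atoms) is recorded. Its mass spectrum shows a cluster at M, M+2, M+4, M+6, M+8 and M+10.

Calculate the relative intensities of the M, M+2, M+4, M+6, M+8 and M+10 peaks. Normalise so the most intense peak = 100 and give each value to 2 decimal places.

Each Br atom is independently Br-79 (p = 0.507) or Br-81 (q = 0.493); the cluster is the binomial expansion (p + q)^5.
P(M) = 0.507^5 = 0.033500
P(M+2) = 5 × 0.507^4 × 0.493^1 = 0.162873
P(M+4) = 10 × 0.507^3 × 0.493^2 = 0.316751
P(M+6) = 10 × 0.507^2 × 0.493^3 = 0.308004
P(M+8) = 5 × 0.507^1 × 0.493^4 = 0.149750
P(M+10) = 0.493^5 = 0.029123
The M+4 peak is largest (0.316751); scaling to 100 gives 10.58 : 51.42 : 100.00 : 97.24 : 47.28 : 9.19.

10.58 : 51.42 : 100.00 : 97.24 : 47.28 : 9.19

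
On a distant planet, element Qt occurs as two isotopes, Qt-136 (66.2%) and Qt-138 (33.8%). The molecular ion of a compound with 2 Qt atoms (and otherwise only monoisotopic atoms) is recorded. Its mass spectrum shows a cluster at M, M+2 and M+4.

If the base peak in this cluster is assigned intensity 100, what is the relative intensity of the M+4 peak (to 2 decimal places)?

Binomial terms of (0.662 + 0.338)^2: M 0.4382, M+2 0.4475, M+4 0.1142 → M+2 is the base peak.
P(M+2) = C(2,1) × 0.662^1 × 0.338^1 = 2 × 0.6620 × 0.3380 = 0.447512 (base)
P(M+4) = C(2,2) × 0.662^0 × 0.338^2 = 1 × 1.0000 × 0.114244 = 0.114244
Relative intensity = 0.114244 / 0.447512 × 100 = 25.53

25.53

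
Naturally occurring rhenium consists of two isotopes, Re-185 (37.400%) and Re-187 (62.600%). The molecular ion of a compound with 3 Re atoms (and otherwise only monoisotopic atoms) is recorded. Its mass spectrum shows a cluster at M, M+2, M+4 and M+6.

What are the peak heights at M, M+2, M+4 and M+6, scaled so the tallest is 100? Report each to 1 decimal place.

11.9 : 59.7 : 100.0 : 55.8

Expanding (0.37400 + 0.62600)^3:
P(M) = 0.37400^3 = 0.052314
P(M+2) = 3 × 0.37400^2 × 0.62600^1 = 0.262687
P(M+4) = 3 × 0.37400^1 × 0.62600^2 = 0.439685
P(M+6) = 0.62600^3 = 0.245314
The M+4 peak is largest (0.439685); scaling to 100 gives 11.9 : 59.7 : 100.0 : 55.8.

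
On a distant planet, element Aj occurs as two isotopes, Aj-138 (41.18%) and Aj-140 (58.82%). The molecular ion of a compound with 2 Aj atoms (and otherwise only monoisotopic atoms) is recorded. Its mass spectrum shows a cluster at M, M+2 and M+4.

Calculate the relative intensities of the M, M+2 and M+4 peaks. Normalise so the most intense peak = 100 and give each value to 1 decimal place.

35.0 : 100.0 : 71.4

Each Aj atom is independently Aj-138 (p = 0.4118) or Aj-140 (q = 0.5882); the cluster is the binomial expansion (p + q)^2.
P(M) = 0.4118^2 = 0.169579
P(M+2) = 2 × 0.4118^1 × 0.5882^1 = 0.484442
P(M+4) = 0.5882^2 = 0.345979
The M+2 peak is largest (0.484442); scaling to 100 gives 35.0 : 100.0 : 71.4.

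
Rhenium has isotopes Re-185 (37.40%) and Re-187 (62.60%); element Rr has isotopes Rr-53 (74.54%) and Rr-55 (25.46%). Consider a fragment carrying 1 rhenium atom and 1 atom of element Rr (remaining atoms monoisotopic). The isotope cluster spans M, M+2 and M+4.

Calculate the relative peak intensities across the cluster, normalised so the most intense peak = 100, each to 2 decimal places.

Rhenium pattern (n=1): 0.3740 : 0.6260
Element Rr pattern (n=1): 0.7454 : 0.2546
Convolve the two distributions (both contribute in 2-u steps):
  M: 0.3740×0.7454 = 0.278780
  M+2: 0.3740×0.2546 + 0.6260×0.7454 = 0.561841
  M+4: 0.6260×0.2546 = 0.159380
Scale to base peak (0.561841) = 100: 49.62 : 100.00 : 28.37

49.62 : 100.00 : 28.37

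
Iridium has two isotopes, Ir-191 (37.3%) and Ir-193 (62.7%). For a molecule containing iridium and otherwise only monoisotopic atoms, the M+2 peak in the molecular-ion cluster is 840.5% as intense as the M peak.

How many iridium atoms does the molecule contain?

5

For n independent Ir atoms, I(M+2)/I(M) = n · (abundance Ir-193) / (abundance Ir-191) = n · 0.627/0.373.
n = 8.405 × 0.373/0.627 = 5.00 ≈ 5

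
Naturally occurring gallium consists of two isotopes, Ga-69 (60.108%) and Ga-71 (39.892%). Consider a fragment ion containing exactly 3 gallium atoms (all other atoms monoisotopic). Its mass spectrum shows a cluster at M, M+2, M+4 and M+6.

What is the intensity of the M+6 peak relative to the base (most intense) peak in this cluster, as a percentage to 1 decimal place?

14.7%

Binomial terms of (0.60108 + 0.39892)^3: M 0.2172, M+2 0.4324, M+4 0.2870, M+6 0.0635 → M+2 is the base peak.
P(M+2) = C(3,1) × 0.60108^2 × 0.39892^1 = 3 × 0.36129717 × 0.39892 = 0.432386 (base)
P(M+6) = C(3,3) × 0.60108^0 × 0.39892^3 = 1 × 1.0000 × 0.063483 = 0.063483
Relative intensity = 0.063483 / 0.432386 × 100 = 14.7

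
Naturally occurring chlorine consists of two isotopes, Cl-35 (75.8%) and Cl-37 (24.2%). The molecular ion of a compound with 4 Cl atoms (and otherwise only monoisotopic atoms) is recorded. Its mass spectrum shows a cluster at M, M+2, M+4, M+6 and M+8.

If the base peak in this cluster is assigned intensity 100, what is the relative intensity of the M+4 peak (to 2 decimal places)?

47.89

Binomial terms of (0.758 + 0.242)^4: M 0.3301, M+2 0.4216, M+4 0.2019, M+6 0.0430, M+8 0.0034 → M+2 is the base peak.
P(M+2) = C(4,1) × 0.758^3 × 0.242^1 = 4 × 0.43551951 × 0.2420 = 0.421583 (base)
P(M+4) = C(4,2) × 0.758^2 × 0.242^2 = 6 × 0.574564 × 0.058564 = 0.201893
Relative intensity = 0.201893 / 0.421583 × 100 = 47.89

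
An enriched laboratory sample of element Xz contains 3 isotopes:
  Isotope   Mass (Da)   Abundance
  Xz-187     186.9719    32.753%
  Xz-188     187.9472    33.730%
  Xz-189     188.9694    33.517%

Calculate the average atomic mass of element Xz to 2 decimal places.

Average mass = Σ (abundance × isotope mass) = 0.32753 × 186.9719 + 0.33730 × 187.9472 + 0.33517 × 188.9694
= 61.23891 + 63.39459 + 63.33687 = 187.97037 Da

187.97 Da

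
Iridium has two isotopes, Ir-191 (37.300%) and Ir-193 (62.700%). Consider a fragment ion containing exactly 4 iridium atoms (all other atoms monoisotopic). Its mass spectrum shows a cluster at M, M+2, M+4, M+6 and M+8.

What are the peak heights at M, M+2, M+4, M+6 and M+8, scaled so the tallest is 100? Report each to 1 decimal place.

5.3 : 35.4 : 89.2 : 100.0 : 42.0

The 4 Ir atoms are independent, so intensities follow the terms of (0.37300 + 0.62700)^4.
P(M) = 0.37300^4 = 0.019357
P(M+2) = 4 × 0.37300^3 × 0.62700^1 = 0.130153
P(M+4) = 6 × 0.37300^2 × 0.62700^2 = 0.328174
P(M+6) = 4 × 0.37300^1 × 0.62700^3 = 0.367766
P(M+8) = 0.62700^4 = 0.154550
The M+6 peak is largest (0.367766); scaling to 100 gives 5.3 : 35.4 : 89.2 : 100.0 : 42.0.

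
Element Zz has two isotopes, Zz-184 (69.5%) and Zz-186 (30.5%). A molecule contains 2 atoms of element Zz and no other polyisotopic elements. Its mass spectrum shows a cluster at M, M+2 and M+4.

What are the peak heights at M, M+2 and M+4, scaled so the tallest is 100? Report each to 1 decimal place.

The 2 Zz atoms are independent, so intensities follow the terms of (0.695 + 0.305)^2.
P(M) = 0.695^2 = 0.483025
P(M+2) = 2 × 0.695^1 × 0.305^1 = 0.423950
P(M+4) = 0.305^2 = 0.093025
The M peak is largest (0.483025); scaling to 100 gives 100.0 : 87.8 : 19.3.

100.0 : 87.8 : 19.3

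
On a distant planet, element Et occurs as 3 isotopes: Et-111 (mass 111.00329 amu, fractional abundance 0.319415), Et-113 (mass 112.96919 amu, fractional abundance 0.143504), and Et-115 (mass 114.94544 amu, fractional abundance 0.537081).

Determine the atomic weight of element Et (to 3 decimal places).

113.403 amu

The abundance-weighted mean is 0.319415 × 111.00329 + 0.143504 × 112.96919 + 0.537081 × 114.94544
= 35.456116 + 16.211531 + 61.735012 = 113.402659 amu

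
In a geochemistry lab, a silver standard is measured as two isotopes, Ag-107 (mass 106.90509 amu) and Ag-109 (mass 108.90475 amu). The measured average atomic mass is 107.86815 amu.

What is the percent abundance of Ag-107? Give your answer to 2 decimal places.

51.84%

Writing the weighted mean with unknown fraction x of Ag-107:
106.90509·x + 108.90475·(1 − x) = 107.86815
(106.90509 − 108.90475)·x = 107.86815 − 108.90475
x = -1.03660 / -1.99966 = 0.51839 → 51.84% Ag-107, 48.16% Ag-109.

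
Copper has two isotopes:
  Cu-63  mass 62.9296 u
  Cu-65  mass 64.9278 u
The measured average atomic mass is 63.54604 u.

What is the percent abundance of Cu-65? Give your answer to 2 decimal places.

30.85%

Writing the weighted mean with unknown fraction x of Cu-63:
62.9296·x + 64.9278·(1 − x) = 63.54604
(62.9296 − 64.9278)·x = 63.54604 − 64.9278
x = -1.38176 / -1.9982 = 0.69150 → 69.15% Cu-63, 30.85% Cu-65.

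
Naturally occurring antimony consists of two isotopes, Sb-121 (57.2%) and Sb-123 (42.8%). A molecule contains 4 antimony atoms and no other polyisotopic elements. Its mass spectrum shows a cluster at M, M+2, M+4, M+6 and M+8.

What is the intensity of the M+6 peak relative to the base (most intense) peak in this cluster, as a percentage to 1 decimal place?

(0.572 + 0.428)^4 gives M 0.1070, M+2 0.3204, M+4 0.3596, M+6 0.1794, M+8 0.0336; the largest is M+4.
P(M+4) = C(4,2) × 0.572^2 × 0.428^2 = 6 × 0.327184 × 0.183184 = 0.359609 (base)
P(M+6) = C(4,3) × 0.572^1 × 0.428^3 = 4 × 0.5720 × 0.07840275 = 0.179385
Relative intensity = 0.179385 / 0.359609 × 100 = 49.9

49.9%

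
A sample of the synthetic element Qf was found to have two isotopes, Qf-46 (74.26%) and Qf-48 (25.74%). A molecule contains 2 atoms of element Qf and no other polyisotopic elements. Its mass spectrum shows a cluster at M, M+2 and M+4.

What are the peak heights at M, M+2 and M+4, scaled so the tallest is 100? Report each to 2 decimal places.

100.00 : 69.32 : 12.01

Each Qf atom is independently Qf-46 (p = 0.7426) or Qf-48 (q = 0.2574); the cluster is the binomial expansion (p + q)^2.
P(M) = 0.7426^2 = 0.551455
P(M+2) = 2 × 0.7426^1 × 0.2574^1 = 0.382290
P(M+4) = 0.2574^2 = 0.066255
The M peak is largest (0.551455); scaling to 100 gives 100.00 : 69.32 : 12.01.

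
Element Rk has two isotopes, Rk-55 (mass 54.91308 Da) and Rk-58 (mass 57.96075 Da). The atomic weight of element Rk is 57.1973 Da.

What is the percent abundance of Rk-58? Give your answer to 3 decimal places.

Let x be the fractional abundance of Rk-55; then Rk-58 has abundance 1 − x.
54.91308·x + 57.96075·(1 − x) = 57.1973
(54.91308 − 57.96075)·x = 57.1973 − 57.96075
x = -0.76345 / -3.04767 = 0.25050 → 25.050% Rk-55, 74.950% Rk-58.

74.950%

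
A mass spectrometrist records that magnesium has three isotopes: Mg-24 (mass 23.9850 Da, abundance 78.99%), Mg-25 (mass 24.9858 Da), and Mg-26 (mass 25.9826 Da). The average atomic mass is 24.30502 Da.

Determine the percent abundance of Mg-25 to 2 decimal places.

The remaining 21.01% is split between Mg-25 (fraction x) and Mg-26 (fraction 0.2101 − x).
Substituting: 24.9858x + 25.9826(0.2101 − x) = 5.3592685
(24.9858 − 25.9826)x = -0.09967576  ⇒  x = 0.10000, y = 0.11010
Mg-25: 10.00%, Mg-26: 11.01%.

10.00%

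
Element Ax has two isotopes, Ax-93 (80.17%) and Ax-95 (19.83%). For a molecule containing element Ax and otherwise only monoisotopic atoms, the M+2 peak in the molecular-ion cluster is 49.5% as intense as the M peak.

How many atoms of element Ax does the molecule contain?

2

With n Ax atoms, P(M+2)/P(M) = C(n,1)·p^(n−1)q / p^n = n·q/p = n · 0.1983/0.8017.
n = 0.495 × 0.8017/0.1983 = 2.00 ≈ 2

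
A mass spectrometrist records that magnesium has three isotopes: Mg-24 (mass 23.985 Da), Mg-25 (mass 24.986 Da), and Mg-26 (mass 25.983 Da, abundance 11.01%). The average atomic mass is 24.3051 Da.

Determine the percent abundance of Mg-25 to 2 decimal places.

Let x and y be the fractions of Mg-24 and Mg-25. Then x + y = 1 − 0.1101 = 0.8899 and 23.985x + 24.986y = 24.3051 − 0.1101×25.983 = 21.4443717.
Substituting: 23.985x + 24.986(0.8899 − x) = 21.4443717
(23.985 − 24.986)x = -0.7906697  ⇒  x = 0.78988, y = 0.10002
Mg-24: 78.99%, Mg-25: 10.00%.

10.00%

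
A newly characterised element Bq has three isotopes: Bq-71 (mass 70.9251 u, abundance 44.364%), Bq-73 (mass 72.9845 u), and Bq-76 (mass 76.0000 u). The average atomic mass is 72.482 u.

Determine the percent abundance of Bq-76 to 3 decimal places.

13.634%

The remaining 55.636% is split between Bq-73 (fraction x) and Bq-76 (fraction 0.55636 − x).
Substituting: 72.9845x + 76.0000(0.55636 − x) = 41.016788636
(72.9845 − 76.0000)x = -1.266571364  ⇒  x = 0.42002, y = 0.13634
Bq-73: 42.002%, Bq-76: 13.634%.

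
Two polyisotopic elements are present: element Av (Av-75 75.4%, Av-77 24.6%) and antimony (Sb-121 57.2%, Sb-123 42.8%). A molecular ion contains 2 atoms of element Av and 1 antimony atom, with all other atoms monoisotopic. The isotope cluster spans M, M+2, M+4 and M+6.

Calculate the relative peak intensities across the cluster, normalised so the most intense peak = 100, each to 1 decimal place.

Element Av pattern (n=2): 0.568516 : 0.370968 : 0.060516
Antimony pattern (n=1): 0.5720 : 0.4280
Convolve the two distributions (both contribute in 2-u steps):
  M: 0.568516×0.5720 = 0.325191
  M+2: 0.568516×0.4280 + 0.370968×0.5720 = 0.455519
  M+4: 0.370968×0.4280 + 0.060516×0.5720 = 0.193389
  M+6: 0.060516×0.4280 = 0.025901
Scale to base peak (0.455519) = 100: 71.4 : 100.0 : 42.5 : 5.7

71.4 : 100.0 : 42.5 : 5.7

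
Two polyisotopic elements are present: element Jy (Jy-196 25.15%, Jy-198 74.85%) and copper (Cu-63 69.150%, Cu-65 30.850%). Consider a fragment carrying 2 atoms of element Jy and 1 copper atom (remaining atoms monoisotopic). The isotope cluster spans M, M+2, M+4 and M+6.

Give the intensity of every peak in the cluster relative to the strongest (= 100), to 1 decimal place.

8.7 : 55.6 : 100.0 : 34.3

Element Jy pattern (n=2): 0.06325225 : 0.3764955 : 0.56025225
Copper pattern (n=1): 0.6915 : 0.3085
Convolve the two distributions (both contribute in 2-u steps):
  M: 0.06325225×0.6915 = 0.043739
  M+2: 0.06325225×0.3085 + 0.3764955×0.6915 = 0.279860
  M+4: 0.3764955×0.3085 + 0.56025225×0.6915 = 0.503563
  M+6: 0.56025225×0.3085 = 0.172838
Scale to base peak (0.503563) = 100: 8.7 : 55.6 : 100.0 : 34.3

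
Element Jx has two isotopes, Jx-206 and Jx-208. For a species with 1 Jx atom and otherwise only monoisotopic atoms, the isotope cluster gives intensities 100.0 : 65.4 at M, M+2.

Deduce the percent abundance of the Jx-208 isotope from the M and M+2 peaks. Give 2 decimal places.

39.54%

Let p = fractional abundance of Jx-206. I(M+2)/I(M) = [C(1,1)·p^0·(1−p)] / p^1 = 1·(1−p)/p = 65.4/100.0 = 0.6540
(1−p)/p = 0.6540/1 = 0.6540  ⇒  p = 1/(1 + 0.6540) = 0.6046
Jx-206: 60.46%, Jx-208: 39.54%.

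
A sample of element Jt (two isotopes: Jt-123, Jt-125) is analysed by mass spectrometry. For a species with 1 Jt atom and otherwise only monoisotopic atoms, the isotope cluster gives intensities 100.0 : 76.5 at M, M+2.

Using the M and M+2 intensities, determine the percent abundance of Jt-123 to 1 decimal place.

If p is the fraction of Jt that is Jt-123, then I(M+2)/I(M) = [C(1,1)·p^0·(1−p)] / p^1 = 1·(1−p)/p = 76.5/100.0 = 0.7650
(1−p)/p = 0.7650/1 = 0.7650  ⇒  p = 1/(1 + 0.7650) = 0.5666
Jt-123: 56.7%, Jt-125: 43.3%.

56.7%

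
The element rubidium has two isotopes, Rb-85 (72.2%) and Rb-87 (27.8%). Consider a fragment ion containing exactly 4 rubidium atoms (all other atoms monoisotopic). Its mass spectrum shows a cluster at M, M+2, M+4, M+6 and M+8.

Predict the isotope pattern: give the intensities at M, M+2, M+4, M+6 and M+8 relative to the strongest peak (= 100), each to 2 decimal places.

64.93 : 100.00 : 57.76 : 14.83 : 1.43

Each Rb atom is independently Rb-85 (p = 0.722) or Rb-87 (q = 0.278); the cluster is the binomial expansion (p + q)^4.
P(M) = 0.722^4 = 0.271737
P(M+2) = 4 × 0.722^3 × 0.278^1 = 0.418520
P(M+4) = 6 × 0.722^2 × 0.278^2 = 0.241721
P(M+6) = 4 × 0.722^1 × 0.278^3 = 0.062049
P(M+8) = 0.278^4 = 0.005973
The M+2 peak is largest (0.418520); scaling to 100 gives 64.93 : 100.00 : 57.76 : 14.83 : 1.43.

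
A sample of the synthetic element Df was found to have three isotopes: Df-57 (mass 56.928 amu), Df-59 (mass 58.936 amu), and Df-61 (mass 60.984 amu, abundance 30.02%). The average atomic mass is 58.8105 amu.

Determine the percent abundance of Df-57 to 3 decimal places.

36.868%

Let x and y be the fractions of Df-57 and Df-59. Then x + y = 1 − 0.3002 = 0.6998 and 56.928x + 58.936y = 58.8105 − 0.3002×60.984 = 40.5031032.
Substituting: 56.928x + 58.936(0.6998 − x) = 40.5031032
(56.928 − 58.936)x = -0.7403096  ⇒  x = 0.36868, y = 0.33112
Df-57: 36.868%, Df-59: 33.112%.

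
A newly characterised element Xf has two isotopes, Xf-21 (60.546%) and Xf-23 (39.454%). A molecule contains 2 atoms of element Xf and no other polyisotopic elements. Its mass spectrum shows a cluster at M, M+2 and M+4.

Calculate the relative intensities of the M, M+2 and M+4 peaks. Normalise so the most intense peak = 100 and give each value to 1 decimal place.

Each Xf atom is independently Xf-21 (p = 0.60546) or Xf-23 (q = 0.39454); the cluster is the binomial expansion (p + q)^2.
P(M) = 0.60546^2 = 0.366582
P(M+2) = 2 × 0.60546^1 × 0.39454^1 = 0.477756
P(M+4) = 0.39454^2 = 0.155662
The M+2 peak is largest (0.477756); scaling to 100 gives 76.7 : 100.0 : 32.6.

76.7 : 100.0 : 32.6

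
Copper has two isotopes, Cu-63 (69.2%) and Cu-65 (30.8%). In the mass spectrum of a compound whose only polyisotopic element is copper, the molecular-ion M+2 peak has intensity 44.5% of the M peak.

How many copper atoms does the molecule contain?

With n Cu atoms, P(M+2)/P(M) = C(n,1)·p^(n−1)q / p^n = n·q/p = n · 0.308/0.692.
n = 0.445 × 0.692/0.308 = 1.00 ≈ 1

1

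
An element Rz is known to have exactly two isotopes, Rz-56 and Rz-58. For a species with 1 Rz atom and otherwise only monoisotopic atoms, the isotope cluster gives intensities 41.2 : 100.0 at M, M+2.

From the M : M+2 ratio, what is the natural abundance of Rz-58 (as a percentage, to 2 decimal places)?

Let p = fractional abundance of Rz-56. I(M+2)/I(M) = [C(1,1)·p^0·(1−p)] / p^1 = 1·(1−p)/p = 100.0/41.2 = 2.4272
(1−p)/p = 2.4272/1 = 2.4272  ⇒  p = 1/(1 + 2.4272) = 0.2918
Rz-56: 29.18%, Rz-58: 70.82%.

70.82%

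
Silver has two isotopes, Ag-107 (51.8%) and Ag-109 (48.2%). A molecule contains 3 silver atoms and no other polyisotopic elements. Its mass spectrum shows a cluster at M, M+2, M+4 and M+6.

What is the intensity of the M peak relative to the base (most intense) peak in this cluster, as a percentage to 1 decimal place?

35.8%

Binomial terms of (0.518 + 0.482)^3: M 0.1390, M+2 0.3880, M+4 0.3610, M+6 0.1120 → M+2 is the base peak.
P(M+2) = C(3,1) × 0.518^2 × 0.482^1 = 3 × 0.268324 × 0.4820 = 0.387997 (base)
P(M) = C(3,0) × 0.518^3 × 0.482^0 = 1 × 0.13899183 × 1.0000 = 0.138992
Relative intensity = 0.138992 / 0.387997 × 100 = 35.8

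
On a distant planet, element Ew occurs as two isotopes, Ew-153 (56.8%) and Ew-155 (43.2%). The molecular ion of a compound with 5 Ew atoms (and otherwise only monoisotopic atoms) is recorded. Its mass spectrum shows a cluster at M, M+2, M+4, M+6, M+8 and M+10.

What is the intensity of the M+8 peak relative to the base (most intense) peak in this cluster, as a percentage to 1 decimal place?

28.9%

Binomial terms of (0.568 + 0.432)^5: M 0.0591, M+2 0.2248, M+4 0.3420, M+6 0.2601, M+8 0.0989, M+10 0.0150 → M+4 is the base peak.
P(M+4) = C(5,2) × 0.568^3 × 0.432^2 = 10 × 0.18325043 × 0.186624 = 0.341989 (base)
P(M+8) = C(5,4) × 0.568^1 × 0.432^4 = 5 × 0.5680 × 0.03482852 = 0.098913
Relative intensity = 0.098913 / 0.341989 × 100 = 28.9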